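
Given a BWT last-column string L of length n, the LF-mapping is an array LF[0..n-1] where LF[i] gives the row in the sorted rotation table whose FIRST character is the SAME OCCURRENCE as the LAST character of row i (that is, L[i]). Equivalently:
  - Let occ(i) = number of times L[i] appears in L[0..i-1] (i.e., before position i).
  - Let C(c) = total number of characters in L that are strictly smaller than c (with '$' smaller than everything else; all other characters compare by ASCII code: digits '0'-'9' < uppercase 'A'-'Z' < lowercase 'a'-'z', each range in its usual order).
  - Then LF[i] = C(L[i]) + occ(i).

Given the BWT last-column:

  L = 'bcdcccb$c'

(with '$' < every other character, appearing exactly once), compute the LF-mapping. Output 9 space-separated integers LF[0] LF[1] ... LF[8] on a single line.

Answer: 1 3 8 4 5 6 2 0 7

Derivation:
Char counts: '$':1, 'b':2, 'c':5, 'd':1
C (first-col start): C('$')=0, C('b')=1, C('c')=3, C('d')=8
L[0]='b': occ=0, LF[0]=C('b')+0=1+0=1
L[1]='c': occ=0, LF[1]=C('c')+0=3+0=3
L[2]='d': occ=0, LF[2]=C('d')+0=8+0=8
L[3]='c': occ=1, LF[3]=C('c')+1=3+1=4
L[4]='c': occ=2, LF[4]=C('c')+2=3+2=5
L[5]='c': occ=3, LF[5]=C('c')+3=3+3=6
L[6]='b': occ=1, LF[6]=C('b')+1=1+1=2
L[7]='$': occ=0, LF[7]=C('$')+0=0+0=0
L[8]='c': occ=4, LF[8]=C('c')+4=3+4=7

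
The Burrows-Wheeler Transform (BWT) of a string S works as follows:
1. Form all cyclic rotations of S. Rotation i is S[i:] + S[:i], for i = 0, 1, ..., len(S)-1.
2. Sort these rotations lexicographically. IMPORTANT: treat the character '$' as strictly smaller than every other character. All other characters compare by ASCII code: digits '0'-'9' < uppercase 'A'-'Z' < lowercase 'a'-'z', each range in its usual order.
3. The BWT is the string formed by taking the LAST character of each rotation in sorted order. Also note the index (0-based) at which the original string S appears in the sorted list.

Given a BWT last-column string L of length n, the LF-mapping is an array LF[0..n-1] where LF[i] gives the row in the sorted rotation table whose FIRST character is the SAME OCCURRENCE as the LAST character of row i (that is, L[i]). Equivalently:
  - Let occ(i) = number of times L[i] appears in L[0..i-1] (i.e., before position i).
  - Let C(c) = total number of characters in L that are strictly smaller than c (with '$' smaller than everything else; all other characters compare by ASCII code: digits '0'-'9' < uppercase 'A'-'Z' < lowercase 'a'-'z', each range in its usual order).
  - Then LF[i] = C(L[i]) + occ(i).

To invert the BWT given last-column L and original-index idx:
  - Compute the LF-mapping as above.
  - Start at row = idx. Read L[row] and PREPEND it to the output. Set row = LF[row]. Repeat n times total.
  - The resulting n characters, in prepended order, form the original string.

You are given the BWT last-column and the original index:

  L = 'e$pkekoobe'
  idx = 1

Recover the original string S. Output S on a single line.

Answer: bookkeepe$

Derivation:
LF mapping: 2 0 9 5 3 6 7 8 1 4
Walk LF starting at row 1, prepending L[row]:
  step 1: row=1, L[1]='$', prepend. Next row=LF[1]=0
  step 2: row=0, L[0]='e', prepend. Next row=LF[0]=2
  step 3: row=2, L[2]='p', prepend. Next row=LF[2]=9
  step 4: row=9, L[9]='e', prepend. Next row=LF[9]=4
  step 5: row=4, L[4]='e', prepend. Next row=LF[4]=3
  step 6: row=3, L[3]='k', prepend. Next row=LF[3]=5
  step 7: row=5, L[5]='k', prepend. Next row=LF[5]=6
  step 8: row=6, L[6]='o', prepend. Next row=LF[6]=7
  step 9: row=7, L[7]='o', prepend. Next row=LF[7]=8
  step 10: row=8, L[8]='b', prepend. Next row=LF[8]=1
Reversed output: bookkeepe$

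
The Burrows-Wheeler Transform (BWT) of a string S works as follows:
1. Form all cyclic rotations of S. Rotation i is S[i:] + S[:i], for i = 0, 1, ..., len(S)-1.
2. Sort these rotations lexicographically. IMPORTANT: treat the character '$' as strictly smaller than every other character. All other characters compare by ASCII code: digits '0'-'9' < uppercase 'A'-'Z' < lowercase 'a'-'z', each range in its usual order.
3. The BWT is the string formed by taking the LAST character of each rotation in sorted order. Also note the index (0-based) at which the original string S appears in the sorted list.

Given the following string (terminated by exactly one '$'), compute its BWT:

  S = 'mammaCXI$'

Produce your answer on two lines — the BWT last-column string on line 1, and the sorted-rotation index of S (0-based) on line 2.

All 9 rotations (rotation i = S[i:]+S[:i]):
  rot[0] = mammaCXI$
  rot[1] = ammaCXI$m
  rot[2] = mmaCXI$ma
  rot[3] = maCXI$mam
  rot[4] = aCXI$mamm
  rot[5] = CXI$mamma
  rot[6] = XI$mammaC
  rot[7] = I$mammaCX
  rot[8] = $mammaCXI
Sorted (with $ < everything):
  sorted[0] = $mammaCXI  (last char: 'I')
  sorted[1] = CXI$mamma  (last char: 'a')
  sorted[2] = I$mammaCX  (last char: 'X')
  sorted[3] = XI$mammaC  (last char: 'C')
  sorted[4] = aCXI$mamm  (last char: 'm')
  sorted[5] = ammaCXI$m  (last char: 'm')
  sorted[6] = maCXI$mam  (last char: 'm')
  sorted[7] = mammaCXI$  (last char: '$')
  sorted[8] = mmaCXI$ma  (last char: 'a')
Last column: IaXCmmm$a
Original string S is at sorted index 7

Answer: IaXCmmm$a
7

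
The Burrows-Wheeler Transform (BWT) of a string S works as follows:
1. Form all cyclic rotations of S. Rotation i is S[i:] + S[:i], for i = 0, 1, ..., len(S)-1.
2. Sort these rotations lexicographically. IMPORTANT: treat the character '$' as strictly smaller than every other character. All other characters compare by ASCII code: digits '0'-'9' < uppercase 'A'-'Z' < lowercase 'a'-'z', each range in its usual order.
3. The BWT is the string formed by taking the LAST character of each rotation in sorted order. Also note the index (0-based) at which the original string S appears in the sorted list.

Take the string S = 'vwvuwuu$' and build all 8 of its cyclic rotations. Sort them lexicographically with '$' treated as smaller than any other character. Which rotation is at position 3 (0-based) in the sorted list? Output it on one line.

Answer: uwuu$vwv

Derivation:
All 8 rotations (rotation i = S[i:]+S[:i]):
  rot[0] = vwvuwuu$
  rot[1] = wvuwuu$v
  rot[2] = vuwuu$vw
  rot[3] = uwuu$vwv
  rot[4] = wuu$vwvu
  rot[5] = uu$vwvuw
  rot[6] = u$vwvuwu
  rot[7] = $vwvuwuu
Sorted (with $ < everything):
  sorted[0] = $vwvuwuu
  sorted[1] = u$vwvuwu
  sorted[2] = uu$vwvuw
  sorted[3] = uwuu$vwv
  sorted[4] = vuwuu$vw
  sorted[5] = vwvuwuu$
  sorted[6] = wuu$vwvu
  sorted[7] = wvuwuu$v
sorted[3] = uwuu$vwv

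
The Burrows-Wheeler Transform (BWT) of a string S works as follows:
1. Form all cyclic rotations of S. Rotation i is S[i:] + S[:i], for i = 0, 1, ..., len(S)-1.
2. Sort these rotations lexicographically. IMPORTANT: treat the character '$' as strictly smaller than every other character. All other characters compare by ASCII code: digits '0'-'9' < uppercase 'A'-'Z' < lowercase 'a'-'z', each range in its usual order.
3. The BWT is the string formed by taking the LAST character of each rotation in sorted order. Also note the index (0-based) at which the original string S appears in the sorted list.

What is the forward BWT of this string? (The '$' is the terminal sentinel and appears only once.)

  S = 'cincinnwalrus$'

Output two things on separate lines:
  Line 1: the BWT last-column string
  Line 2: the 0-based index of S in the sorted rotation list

Answer: sw$nccaiinlurn
2

Derivation:
All 14 rotations (rotation i = S[i:]+S[:i]):
  rot[0] = cincinnwalrus$
  rot[1] = incinnwalrus$c
  rot[2] = ncinnwalrus$ci
  rot[3] = cinnwalrus$cin
  rot[4] = innwalrus$cinc
  rot[5] = nnwalrus$cinci
  rot[6] = nwalrus$cincin
  rot[7] = walrus$cincinn
  rot[8] = alrus$cincinnw
  rot[9] = lrus$cincinnwa
  rot[10] = rus$cincinnwal
  rot[11] = us$cincinnwalr
  rot[12] = s$cincinnwalru
  rot[13] = $cincinnwalrus
Sorted (with $ < everything):
  sorted[0] = $cincinnwalrus  (last char: 's')
  sorted[1] = alrus$cincinnw  (last char: 'w')
  sorted[2] = cincinnwalrus$  (last char: '$')
  sorted[3] = cinnwalrus$cin  (last char: 'n')
  sorted[4] = incinnwalrus$c  (last char: 'c')
  sorted[5] = innwalrus$cinc  (last char: 'c')
  sorted[6] = lrus$cincinnwa  (last char: 'a')
  sorted[7] = ncinnwalrus$ci  (last char: 'i')
  sorted[8] = nnwalrus$cinci  (last char: 'i')
  sorted[9] = nwalrus$cincin  (last char: 'n')
  sorted[10] = rus$cincinnwal  (last char: 'l')
  sorted[11] = s$cincinnwalru  (last char: 'u')
  sorted[12] = us$cincinnwalr  (last char: 'r')
  sorted[13] = walrus$cincinn  (last char: 'n')
Last column: sw$nccaiinlurn
Original string S is at sorted index 2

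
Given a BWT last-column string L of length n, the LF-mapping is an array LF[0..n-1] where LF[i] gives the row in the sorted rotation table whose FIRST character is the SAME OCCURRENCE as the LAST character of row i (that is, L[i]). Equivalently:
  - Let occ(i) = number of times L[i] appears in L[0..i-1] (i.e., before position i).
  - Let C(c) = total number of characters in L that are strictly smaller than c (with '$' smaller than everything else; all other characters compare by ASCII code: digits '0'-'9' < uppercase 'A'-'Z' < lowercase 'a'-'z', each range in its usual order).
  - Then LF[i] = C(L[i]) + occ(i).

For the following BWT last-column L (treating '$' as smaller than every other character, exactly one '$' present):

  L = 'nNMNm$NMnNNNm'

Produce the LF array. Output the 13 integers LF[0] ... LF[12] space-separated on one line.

Char counts: '$':1, 'M':2, 'N':6, 'm':2, 'n':2
C (first-col start): C('$')=0, C('M')=1, C('N')=3, C('m')=9, C('n')=11
L[0]='n': occ=0, LF[0]=C('n')+0=11+0=11
L[1]='N': occ=0, LF[1]=C('N')+0=3+0=3
L[2]='M': occ=0, LF[2]=C('M')+0=1+0=1
L[3]='N': occ=1, LF[3]=C('N')+1=3+1=4
L[4]='m': occ=0, LF[4]=C('m')+0=9+0=9
L[5]='$': occ=0, LF[5]=C('$')+0=0+0=0
L[6]='N': occ=2, LF[6]=C('N')+2=3+2=5
L[7]='M': occ=1, LF[7]=C('M')+1=1+1=2
L[8]='n': occ=1, LF[8]=C('n')+1=11+1=12
L[9]='N': occ=3, LF[9]=C('N')+3=3+3=6
L[10]='N': occ=4, LF[10]=C('N')+4=3+4=7
L[11]='N': occ=5, LF[11]=C('N')+5=3+5=8
L[12]='m': occ=1, LF[12]=C('m')+1=9+1=10

Answer: 11 3 1 4 9 0 5 2 12 6 7 8 10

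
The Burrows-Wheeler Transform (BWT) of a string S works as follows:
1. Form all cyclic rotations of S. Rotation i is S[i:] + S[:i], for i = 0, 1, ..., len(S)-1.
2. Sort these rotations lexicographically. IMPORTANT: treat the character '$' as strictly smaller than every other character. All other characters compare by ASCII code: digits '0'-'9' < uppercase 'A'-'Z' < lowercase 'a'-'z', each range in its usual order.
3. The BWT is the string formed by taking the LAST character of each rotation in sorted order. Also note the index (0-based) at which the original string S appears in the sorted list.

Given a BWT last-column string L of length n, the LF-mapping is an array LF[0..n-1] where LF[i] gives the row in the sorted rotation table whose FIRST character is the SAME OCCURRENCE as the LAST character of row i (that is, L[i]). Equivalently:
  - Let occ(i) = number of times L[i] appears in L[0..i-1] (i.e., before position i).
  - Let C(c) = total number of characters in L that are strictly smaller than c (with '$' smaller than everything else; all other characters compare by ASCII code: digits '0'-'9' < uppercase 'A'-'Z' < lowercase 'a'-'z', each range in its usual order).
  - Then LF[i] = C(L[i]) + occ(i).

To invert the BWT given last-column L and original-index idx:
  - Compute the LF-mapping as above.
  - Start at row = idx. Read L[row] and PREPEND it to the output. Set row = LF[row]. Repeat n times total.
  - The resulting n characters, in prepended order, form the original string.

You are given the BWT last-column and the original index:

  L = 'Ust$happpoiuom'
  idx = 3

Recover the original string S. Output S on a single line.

LF mapping: 1 11 12 0 3 2 8 9 10 6 4 13 7 5
Walk LF starting at row 3, prepending L[row]:
  step 1: row=3, L[3]='$', prepend. Next row=LF[3]=0
  step 2: row=0, L[0]='U', prepend. Next row=LF[0]=1
  step 3: row=1, L[1]='s', prepend. Next row=LF[1]=11
  step 4: row=11, L[11]='u', prepend. Next row=LF[11]=13
  step 5: row=13, L[13]='m', prepend. Next row=LF[13]=5
  step 6: row=5, L[5]='a', prepend. Next row=LF[5]=2
  step 7: row=2, L[2]='t', prepend. Next row=LF[2]=12
  step 8: row=12, L[12]='o', prepend. Next row=LF[12]=7
  step 9: row=7, L[7]='p', prepend. Next row=LF[7]=9
  step 10: row=9, L[9]='o', prepend. Next row=LF[9]=6
  step 11: row=6, L[6]='p', prepend. Next row=LF[6]=8
  step 12: row=8, L[8]='p', prepend. Next row=LF[8]=10
  step 13: row=10, L[10]='i', prepend. Next row=LF[10]=4
  step 14: row=4, L[4]='h', prepend. Next row=LF[4]=3
Reversed output: hippopotamusU$

Answer: hippopotamusU$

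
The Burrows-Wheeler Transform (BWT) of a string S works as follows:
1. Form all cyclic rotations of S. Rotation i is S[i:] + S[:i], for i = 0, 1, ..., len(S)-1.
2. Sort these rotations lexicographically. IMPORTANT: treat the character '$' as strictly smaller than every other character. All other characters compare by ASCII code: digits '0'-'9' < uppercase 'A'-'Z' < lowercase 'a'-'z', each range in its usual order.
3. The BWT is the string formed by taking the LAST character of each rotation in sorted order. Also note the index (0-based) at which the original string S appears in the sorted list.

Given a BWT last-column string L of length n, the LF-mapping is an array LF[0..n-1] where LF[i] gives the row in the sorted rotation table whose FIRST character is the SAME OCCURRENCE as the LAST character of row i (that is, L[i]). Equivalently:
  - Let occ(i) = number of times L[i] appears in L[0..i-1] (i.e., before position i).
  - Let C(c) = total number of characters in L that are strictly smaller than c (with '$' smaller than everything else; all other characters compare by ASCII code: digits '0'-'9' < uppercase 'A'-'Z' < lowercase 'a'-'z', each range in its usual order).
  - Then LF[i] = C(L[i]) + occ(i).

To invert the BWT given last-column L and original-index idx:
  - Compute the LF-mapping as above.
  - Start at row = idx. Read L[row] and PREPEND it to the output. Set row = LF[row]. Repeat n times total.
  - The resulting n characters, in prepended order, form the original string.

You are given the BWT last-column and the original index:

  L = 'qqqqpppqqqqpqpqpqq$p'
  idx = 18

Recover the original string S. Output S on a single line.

Answer: qqqpqqqqppqppqqppqq$

Derivation:
LF mapping: 8 9 10 11 1 2 3 12 13 14 15 4 16 5 17 6 18 19 0 7
Walk LF starting at row 18, prepending L[row]:
  step 1: row=18, L[18]='$', prepend. Next row=LF[18]=0
  step 2: row=0, L[0]='q', prepend. Next row=LF[0]=8
  step 3: row=8, L[8]='q', prepend. Next row=LF[8]=13
  step 4: row=13, L[13]='p', prepend. Next row=LF[13]=5
  step 5: row=5, L[5]='p', prepend. Next row=LF[5]=2
  step 6: row=2, L[2]='q', prepend. Next row=LF[2]=10
  step 7: row=10, L[10]='q', prepend. Next row=LF[10]=15
  step 8: row=15, L[15]='p', prepend. Next row=LF[15]=6
  step 9: row=6, L[6]='p', prepend. Next row=LF[6]=3
  step 10: row=3, L[3]='q', prepend. Next row=LF[3]=11
  step 11: row=11, L[11]='p', prepend. Next row=LF[11]=4
  step 12: row=4, L[4]='p', prepend. Next row=LF[4]=1
  step 13: row=1, L[1]='q', prepend. Next row=LF[1]=9
  step 14: row=9, L[9]='q', prepend. Next row=LF[9]=14
  step 15: row=14, L[14]='q', prepend. Next row=LF[14]=17
  step 16: row=17, L[17]='q', prepend. Next row=LF[17]=19
  step 17: row=19, L[19]='p', prepend. Next row=LF[19]=7
  step 18: row=7, L[7]='q', prepend. Next row=LF[7]=12
  step 19: row=12, L[12]='q', prepend. Next row=LF[12]=16
  step 20: row=16, L[16]='q', prepend. Next row=LF[16]=18
Reversed output: qqqpqqqqppqppqqppqq$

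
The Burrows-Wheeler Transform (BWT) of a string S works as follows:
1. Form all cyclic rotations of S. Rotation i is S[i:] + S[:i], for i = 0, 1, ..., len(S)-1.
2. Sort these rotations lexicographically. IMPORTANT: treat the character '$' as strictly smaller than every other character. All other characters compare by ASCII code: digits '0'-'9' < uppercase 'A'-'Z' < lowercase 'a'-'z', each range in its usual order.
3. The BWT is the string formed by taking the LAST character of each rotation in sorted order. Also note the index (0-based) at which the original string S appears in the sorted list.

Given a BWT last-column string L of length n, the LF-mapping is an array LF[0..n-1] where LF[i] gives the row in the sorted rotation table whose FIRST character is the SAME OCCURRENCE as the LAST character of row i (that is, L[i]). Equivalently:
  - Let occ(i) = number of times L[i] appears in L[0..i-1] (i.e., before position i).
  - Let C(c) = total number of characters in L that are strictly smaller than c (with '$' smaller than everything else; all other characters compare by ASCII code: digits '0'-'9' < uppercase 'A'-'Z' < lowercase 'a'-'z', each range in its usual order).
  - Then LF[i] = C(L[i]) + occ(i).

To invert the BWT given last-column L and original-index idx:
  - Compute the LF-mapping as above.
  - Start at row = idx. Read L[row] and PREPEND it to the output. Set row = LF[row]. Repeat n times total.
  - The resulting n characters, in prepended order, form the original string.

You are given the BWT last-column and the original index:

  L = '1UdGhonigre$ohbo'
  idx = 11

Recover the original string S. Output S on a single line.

Answer: neighborhoodGU1$

Derivation:
LF mapping: 1 3 5 2 8 12 11 10 7 15 6 0 13 9 4 14
Walk LF starting at row 11, prepending L[row]:
  step 1: row=11, L[11]='$', prepend. Next row=LF[11]=0
  step 2: row=0, L[0]='1', prepend. Next row=LF[0]=1
  step 3: row=1, L[1]='U', prepend. Next row=LF[1]=3
  step 4: row=3, L[3]='G', prepend. Next row=LF[3]=2
  step 5: row=2, L[2]='d', prepend. Next row=LF[2]=5
  step 6: row=5, L[5]='o', prepend. Next row=LF[5]=12
  step 7: row=12, L[12]='o', prepend. Next row=LF[12]=13
  step 8: row=13, L[13]='h', prepend. Next row=LF[13]=9
  step 9: row=9, L[9]='r', prepend. Next row=LF[9]=15
  step 10: row=15, L[15]='o', prepend. Next row=LF[15]=14
  step 11: row=14, L[14]='b', prepend. Next row=LF[14]=4
  step 12: row=4, L[4]='h', prepend. Next row=LF[4]=8
  step 13: row=8, L[8]='g', prepend. Next row=LF[8]=7
  step 14: row=7, L[7]='i', prepend. Next row=LF[7]=10
  step 15: row=10, L[10]='e', prepend. Next row=LF[10]=6
  step 16: row=6, L[6]='n', prepend. Next row=LF[6]=11
Reversed output: neighborhoodGU1$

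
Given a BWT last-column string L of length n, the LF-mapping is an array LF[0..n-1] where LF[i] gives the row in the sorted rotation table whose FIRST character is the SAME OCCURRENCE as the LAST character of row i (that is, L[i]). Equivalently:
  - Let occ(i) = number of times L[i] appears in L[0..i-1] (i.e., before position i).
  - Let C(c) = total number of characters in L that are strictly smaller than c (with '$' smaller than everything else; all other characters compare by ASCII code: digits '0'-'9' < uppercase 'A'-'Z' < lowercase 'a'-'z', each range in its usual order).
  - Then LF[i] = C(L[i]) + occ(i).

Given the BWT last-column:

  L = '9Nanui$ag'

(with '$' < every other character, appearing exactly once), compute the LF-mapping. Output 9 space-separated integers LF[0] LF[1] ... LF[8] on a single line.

Answer: 1 2 3 7 8 6 0 4 5

Derivation:
Char counts: '$':1, '9':1, 'N':1, 'a':2, 'g':1, 'i':1, 'n':1, 'u':1
C (first-col start): C('$')=0, C('9')=1, C('N')=2, C('a')=3, C('g')=5, C('i')=6, C('n')=7, C('u')=8
L[0]='9': occ=0, LF[0]=C('9')+0=1+0=1
L[1]='N': occ=0, LF[1]=C('N')+0=2+0=2
L[2]='a': occ=0, LF[2]=C('a')+0=3+0=3
L[3]='n': occ=0, LF[3]=C('n')+0=7+0=7
L[4]='u': occ=0, LF[4]=C('u')+0=8+0=8
L[5]='i': occ=0, LF[5]=C('i')+0=6+0=6
L[6]='$': occ=0, LF[6]=C('$')+0=0+0=0
L[7]='a': occ=1, LF[7]=C('a')+1=3+1=4
L[8]='g': occ=0, LF[8]=C('g')+0=5+0=5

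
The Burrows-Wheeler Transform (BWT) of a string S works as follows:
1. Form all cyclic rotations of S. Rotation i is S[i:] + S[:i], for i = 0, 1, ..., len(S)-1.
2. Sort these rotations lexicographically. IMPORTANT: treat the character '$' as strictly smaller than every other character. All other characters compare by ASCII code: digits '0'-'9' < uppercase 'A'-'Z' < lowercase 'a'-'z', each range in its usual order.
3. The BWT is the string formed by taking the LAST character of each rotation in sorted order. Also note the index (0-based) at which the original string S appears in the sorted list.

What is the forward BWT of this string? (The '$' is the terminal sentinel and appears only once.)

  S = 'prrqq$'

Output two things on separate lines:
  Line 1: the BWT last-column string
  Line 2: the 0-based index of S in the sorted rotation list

All 6 rotations (rotation i = S[i:]+S[:i]):
  rot[0] = prrqq$
  rot[1] = rrqq$p
  rot[2] = rqq$pr
  rot[3] = qq$prr
  rot[4] = q$prrq
  rot[5] = $prrqq
Sorted (with $ < everything):
  sorted[0] = $prrqq  (last char: 'q')
  sorted[1] = prrqq$  (last char: '$')
  sorted[2] = q$prrq  (last char: 'q')
  sorted[3] = qq$prr  (last char: 'r')
  sorted[4] = rqq$pr  (last char: 'r')
  sorted[5] = rrqq$p  (last char: 'p')
Last column: q$qrrp
Original string S is at sorted index 1

Answer: q$qrrp
1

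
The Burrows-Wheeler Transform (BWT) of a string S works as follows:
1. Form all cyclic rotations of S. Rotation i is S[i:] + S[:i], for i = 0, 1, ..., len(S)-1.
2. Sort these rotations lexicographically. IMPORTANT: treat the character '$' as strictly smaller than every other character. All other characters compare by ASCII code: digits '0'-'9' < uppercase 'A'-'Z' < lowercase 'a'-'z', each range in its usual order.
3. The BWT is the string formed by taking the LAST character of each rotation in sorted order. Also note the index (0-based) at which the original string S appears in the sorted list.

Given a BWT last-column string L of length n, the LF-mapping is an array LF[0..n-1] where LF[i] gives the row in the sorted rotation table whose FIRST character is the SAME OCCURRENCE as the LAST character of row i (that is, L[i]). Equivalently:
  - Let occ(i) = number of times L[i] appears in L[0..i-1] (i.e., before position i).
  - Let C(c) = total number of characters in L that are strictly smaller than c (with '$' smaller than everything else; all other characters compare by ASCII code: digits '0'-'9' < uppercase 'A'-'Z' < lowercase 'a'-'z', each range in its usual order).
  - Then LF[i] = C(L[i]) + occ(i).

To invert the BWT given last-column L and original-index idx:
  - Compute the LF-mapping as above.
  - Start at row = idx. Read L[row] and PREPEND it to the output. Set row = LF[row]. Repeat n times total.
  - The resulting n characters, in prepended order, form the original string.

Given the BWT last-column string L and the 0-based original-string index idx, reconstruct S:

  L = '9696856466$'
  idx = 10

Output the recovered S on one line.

LF mapping: 9 3 10 4 8 2 5 1 6 7 0
Walk LF starting at row 10, prepending L[row]:
  step 1: row=10, L[10]='$', prepend. Next row=LF[10]=0
  step 2: row=0, L[0]='9', prepend. Next row=LF[0]=9
  step 3: row=9, L[9]='6', prepend. Next row=LF[9]=7
  step 4: row=7, L[7]='4', prepend. Next row=LF[7]=1
  step 5: row=1, L[1]='6', prepend. Next row=LF[1]=3
  step 6: row=3, L[3]='6', prepend. Next row=LF[3]=4
  step 7: row=4, L[4]='8', prepend. Next row=LF[4]=8
  step 8: row=8, L[8]='6', prepend. Next row=LF[8]=6
  step 9: row=6, L[6]='6', prepend. Next row=LF[6]=5
  step 10: row=5, L[5]='5', prepend. Next row=LF[5]=2
  step 11: row=2, L[2]='9', prepend. Next row=LF[2]=10
Reversed output: 9566866469$

Answer: 9566866469$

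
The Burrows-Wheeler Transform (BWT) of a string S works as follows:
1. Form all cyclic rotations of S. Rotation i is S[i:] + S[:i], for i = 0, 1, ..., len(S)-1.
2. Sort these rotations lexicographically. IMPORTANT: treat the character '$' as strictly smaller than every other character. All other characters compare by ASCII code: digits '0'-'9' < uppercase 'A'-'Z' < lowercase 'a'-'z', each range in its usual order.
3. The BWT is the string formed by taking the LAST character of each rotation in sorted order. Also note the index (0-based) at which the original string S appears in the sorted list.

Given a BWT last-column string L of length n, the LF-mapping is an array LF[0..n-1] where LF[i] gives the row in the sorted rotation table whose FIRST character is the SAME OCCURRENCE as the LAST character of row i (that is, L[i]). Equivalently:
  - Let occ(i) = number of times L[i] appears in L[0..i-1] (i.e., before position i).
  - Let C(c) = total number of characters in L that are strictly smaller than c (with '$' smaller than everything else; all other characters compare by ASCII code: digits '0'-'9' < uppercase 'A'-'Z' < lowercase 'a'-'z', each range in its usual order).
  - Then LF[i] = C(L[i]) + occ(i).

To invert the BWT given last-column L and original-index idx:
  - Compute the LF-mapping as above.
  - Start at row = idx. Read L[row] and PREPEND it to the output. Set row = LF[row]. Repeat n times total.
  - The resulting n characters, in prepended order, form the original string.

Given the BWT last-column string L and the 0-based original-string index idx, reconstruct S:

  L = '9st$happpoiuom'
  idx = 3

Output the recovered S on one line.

Answer: hippopotamus9$

Derivation:
LF mapping: 1 11 12 0 3 2 8 9 10 6 4 13 7 5
Walk LF starting at row 3, prepending L[row]:
  step 1: row=3, L[3]='$', prepend. Next row=LF[3]=0
  step 2: row=0, L[0]='9', prepend. Next row=LF[0]=1
  step 3: row=1, L[1]='s', prepend. Next row=LF[1]=11
  step 4: row=11, L[11]='u', prepend. Next row=LF[11]=13
  step 5: row=13, L[13]='m', prepend. Next row=LF[13]=5
  step 6: row=5, L[5]='a', prepend. Next row=LF[5]=2
  step 7: row=2, L[2]='t', prepend. Next row=LF[2]=12
  step 8: row=12, L[12]='o', prepend. Next row=LF[12]=7
  step 9: row=7, L[7]='p', prepend. Next row=LF[7]=9
  step 10: row=9, L[9]='o', prepend. Next row=LF[9]=6
  step 11: row=6, L[6]='p', prepend. Next row=LF[6]=8
  step 12: row=8, L[8]='p', prepend. Next row=LF[8]=10
  step 13: row=10, L[10]='i', prepend. Next row=LF[10]=4
  step 14: row=4, L[4]='h', prepend. Next row=LF[4]=3
Reversed output: hippopotamus9$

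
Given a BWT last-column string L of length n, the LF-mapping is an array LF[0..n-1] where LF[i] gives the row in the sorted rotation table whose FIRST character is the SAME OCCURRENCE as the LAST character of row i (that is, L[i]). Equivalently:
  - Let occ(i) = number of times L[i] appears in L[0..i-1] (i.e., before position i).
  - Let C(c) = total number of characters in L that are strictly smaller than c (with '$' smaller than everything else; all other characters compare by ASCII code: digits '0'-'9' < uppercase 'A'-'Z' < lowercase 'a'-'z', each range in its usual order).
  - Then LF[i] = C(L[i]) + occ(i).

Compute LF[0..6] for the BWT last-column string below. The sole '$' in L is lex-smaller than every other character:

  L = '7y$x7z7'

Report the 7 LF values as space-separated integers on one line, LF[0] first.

Char counts: '$':1, '7':3, 'x':1, 'y':1, 'z':1
C (first-col start): C('$')=0, C('7')=1, C('x')=4, C('y')=5, C('z')=6
L[0]='7': occ=0, LF[0]=C('7')+0=1+0=1
L[1]='y': occ=0, LF[1]=C('y')+0=5+0=5
L[2]='$': occ=0, LF[2]=C('$')+0=0+0=0
L[3]='x': occ=0, LF[3]=C('x')+0=4+0=4
L[4]='7': occ=1, LF[4]=C('7')+1=1+1=2
L[5]='z': occ=0, LF[5]=C('z')+0=6+0=6
L[6]='7': occ=2, LF[6]=C('7')+2=1+2=3

Answer: 1 5 0 4 2 6 3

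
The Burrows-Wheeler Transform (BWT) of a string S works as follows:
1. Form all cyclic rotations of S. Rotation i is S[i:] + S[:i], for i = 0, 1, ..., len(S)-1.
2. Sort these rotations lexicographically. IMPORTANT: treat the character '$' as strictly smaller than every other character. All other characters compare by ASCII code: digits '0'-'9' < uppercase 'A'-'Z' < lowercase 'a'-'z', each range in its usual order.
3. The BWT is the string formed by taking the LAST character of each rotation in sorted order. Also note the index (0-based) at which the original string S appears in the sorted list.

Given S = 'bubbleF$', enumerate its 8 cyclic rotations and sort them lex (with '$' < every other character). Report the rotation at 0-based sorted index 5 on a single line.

All 8 rotations (rotation i = S[i:]+S[:i]):
  rot[0] = bubbleF$
  rot[1] = ubbleF$b
  rot[2] = bbleF$bu
  rot[3] = bleF$bub
  rot[4] = leF$bubb
  rot[5] = eF$bubbl
  rot[6] = F$bubble
  rot[7] = $bubbleF
Sorted (with $ < everything):
  sorted[0] = $bubbleF
  sorted[1] = F$bubble
  sorted[2] = bbleF$bu
  sorted[3] = bleF$bub
  sorted[4] = bubbleF$
  sorted[5] = eF$bubbl
  sorted[6] = leF$bubb
  sorted[7] = ubbleF$b
sorted[5] = eF$bubbl

Answer: eF$bubbl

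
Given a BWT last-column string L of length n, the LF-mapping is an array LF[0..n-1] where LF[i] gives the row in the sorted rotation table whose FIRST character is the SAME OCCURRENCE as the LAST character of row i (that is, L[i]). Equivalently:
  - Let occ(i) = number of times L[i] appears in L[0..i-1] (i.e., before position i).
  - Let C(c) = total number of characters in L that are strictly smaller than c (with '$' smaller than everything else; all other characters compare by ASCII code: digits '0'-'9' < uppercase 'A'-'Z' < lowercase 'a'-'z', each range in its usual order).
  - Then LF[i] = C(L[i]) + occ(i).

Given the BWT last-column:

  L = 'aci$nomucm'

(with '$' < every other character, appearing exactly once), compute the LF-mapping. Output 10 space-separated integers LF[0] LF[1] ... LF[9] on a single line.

Answer: 1 2 4 0 7 8 5 9 3 6

Derivation:
Char counts: '$':1, 'a':1, 'c':2, 'i':1, 'm':2, 'n':1, 'o':1, 'u':1
C (first-col start): C('$')=0, C('a')=1, C('c')=2, C('i')=4, C('m')=5, C('n')=7, C('o')=8, C('u')=9
L[0]='a': occ=0, LF[0]=C('a')+0=1+0=1
L[1]='c': occ=0, LF[1]=C('c')+0=2+0=2
L[2]='i': occ=0, LF[2]=C('i')+0=4+0=4
L[3]='$': occ=0, LF[3]=C('$')+0=0+0=0
L[4]='n': occ=0, LF[4]=C('n')+0=7+0=7
L[5]='o': occ=0, LF[5]=C('o')+0=8+0=8
L[6]='m': occ=0, LF[6]=C('m')+0=5+0=5
L[7]='u': occ=0, LF[7]=C('u')+0=9+0=9
L[8]='c': occ=1, LF[8]=C('c')+1=2+1=3
L[9]='m': occ=1, LF[9]=C('m')+1=5+1=6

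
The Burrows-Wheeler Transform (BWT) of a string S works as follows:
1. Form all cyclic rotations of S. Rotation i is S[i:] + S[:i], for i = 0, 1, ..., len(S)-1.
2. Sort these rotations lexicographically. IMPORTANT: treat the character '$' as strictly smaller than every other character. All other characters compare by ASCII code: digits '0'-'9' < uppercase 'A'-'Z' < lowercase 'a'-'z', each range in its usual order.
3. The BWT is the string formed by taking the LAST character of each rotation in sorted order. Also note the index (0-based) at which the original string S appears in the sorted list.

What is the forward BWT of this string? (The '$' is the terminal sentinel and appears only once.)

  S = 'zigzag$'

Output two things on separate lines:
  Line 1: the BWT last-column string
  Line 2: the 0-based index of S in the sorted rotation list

Answer: gzaizg$
6

Derivation:
All 7 rotations (rotation i = S[i:]+S[:i]):
  rot[0] = zigzag$
  rot[1] = igzag$z
  rot[2] = gzag$zi
  rot[3] = zag$zig
  rot[4] = ag$zigz
  rot[5] = g$zigza
  rot[6] = $zigzag
Sorted (with $ < everything):
  sorted[0] = $zigzag  (last char: 'g')
  sorted[1] = ag$zigz  (last char: 'z')
  sorted[2] = g$zigza  (last char: 'a')
  sorted[3] = gzag$zi  (last char: 'i')
  sorted[4] = igzag$z  (last char: 'z')
  sorted[5] = zag$zig  (last char: 'g')
  sorted[6] = zigzag$  (last char: '$')
Last column: gzaizg$
Original string S is at sorted index 6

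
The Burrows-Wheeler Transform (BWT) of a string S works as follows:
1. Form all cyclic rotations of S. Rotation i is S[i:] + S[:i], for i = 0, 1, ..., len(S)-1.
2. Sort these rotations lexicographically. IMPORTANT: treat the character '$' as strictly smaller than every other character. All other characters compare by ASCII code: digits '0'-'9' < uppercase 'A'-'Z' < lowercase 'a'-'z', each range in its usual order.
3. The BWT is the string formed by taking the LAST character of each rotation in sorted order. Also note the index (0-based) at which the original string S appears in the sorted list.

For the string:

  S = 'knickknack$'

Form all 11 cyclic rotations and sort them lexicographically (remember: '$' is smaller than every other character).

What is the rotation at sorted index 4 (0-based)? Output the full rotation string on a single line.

All 11 rotations (rotation i = S[i:]+S[:i]):
  rot[0] = knickknack$
  rot[1] = nickknack$k
  rot[2] = ickknack$kn
  rot[3] = ckknack$kni
  rot[4] = kknack$knic
  rot[5] = knack$knick
  rot[6] = nack$knickk
  rot[7] = ack$knickkn
  rot[8] = ck$knickkna
  rot[9] = k$knickknac
  rot[10] = $knickknack
Sorted (with $ < everything):
  sorted[0] = $knickknack
  sorted[1] = ack$knickkn
  sorted[2] = ck$knickkna
  sorted[3] = ckknack$kni
  sorted[4] = ickknack$kn
  sorted[5] = k$knickknac
  sorted[6] = kknack$knic
  sorted[7] = knack$knick
  sorted[8] = knickknack$
  sorted[9] = nack$knickk
  sorted[10] = nickknack$k
sorted[4] = ickknack$kn

Answer: ickknack$kn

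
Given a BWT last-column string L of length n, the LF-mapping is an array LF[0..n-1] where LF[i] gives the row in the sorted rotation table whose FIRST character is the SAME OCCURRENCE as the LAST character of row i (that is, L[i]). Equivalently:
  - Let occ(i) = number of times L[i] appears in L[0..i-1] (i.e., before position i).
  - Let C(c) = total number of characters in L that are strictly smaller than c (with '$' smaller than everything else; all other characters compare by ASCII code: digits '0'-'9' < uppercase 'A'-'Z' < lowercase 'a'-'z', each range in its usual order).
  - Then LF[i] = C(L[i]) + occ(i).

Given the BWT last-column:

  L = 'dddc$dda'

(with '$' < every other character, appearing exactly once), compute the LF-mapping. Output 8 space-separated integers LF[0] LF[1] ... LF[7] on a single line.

Answer: 3 4 5 2 0 6 7 1

Derivation:
Char counts: '$':1, 'a':1, 'c':1, 'd':5
C (first-col start): C('$')=0, C('a')=1, C('c')=2, C('d')=3
L[0]='d': occ=0, LF[0]=C('d')+0=3+0=3
L[1]='d': occ=1, LF[1]=C('d')+1=3+1=4
L[2]='d': occ=2, LF[2]=C('d')+2=3+2=5
L[3]='c': occ=0, LF[3]=C('c')+0=2+0=2
L[4]='$': occ=0, LF[4]=C('$')+0=0+0=0
L[5]='d': occ=3, LF[5]=C('d')+3=3+3=6
L[6]='d': occ=4, LF[6]=C('d')+4=3+4=7
L[7]='a': occ=0, LF[7]=C('a')+0=1+0=1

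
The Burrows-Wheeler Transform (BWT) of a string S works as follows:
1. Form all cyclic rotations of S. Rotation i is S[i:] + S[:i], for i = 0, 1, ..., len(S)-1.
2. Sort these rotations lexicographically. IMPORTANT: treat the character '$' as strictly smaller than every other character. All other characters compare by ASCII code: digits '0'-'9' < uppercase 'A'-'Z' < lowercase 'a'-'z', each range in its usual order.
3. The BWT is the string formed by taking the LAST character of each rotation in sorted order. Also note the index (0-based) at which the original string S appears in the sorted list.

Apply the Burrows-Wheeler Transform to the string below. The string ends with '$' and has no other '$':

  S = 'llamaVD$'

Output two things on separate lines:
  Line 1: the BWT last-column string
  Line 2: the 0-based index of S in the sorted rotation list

Answer: DVamll$a
6

Derivation:
All 8 rotations (rotation i = S[i:]+S[:i]):
  rot[0] = llamaVD$
  rot[1] = lamaVD$l
  rot[2] = amaVD$ll
  rot[3] = maVD$lla
  rot[4] = aVD$llam
  rot[5] = VD$llama
  rot[6] = D$llamaV
  rot[7] = $llamaVD
Sorted (with $ < everything):
  sorted[0] = $llamaVD  (last char: 'D')
  sorted[1] = D$llamaV  (last char: 'V')
  sorted[2] = VD$llama  (last char: 'a')
  sorted[3] = aVD$llam  (last char: 'm')
  sorted[4] = amaVD$ll  (last char: 'l')
  sorted[5] = lamaVD$l  (last char: 'l')
  sorted[6] = llamaVD$  (last char: '$')
  sorted[7] = maVD$lla  (last char: 'a')
Last column: DVamll$a
Original string S is at sorted index 6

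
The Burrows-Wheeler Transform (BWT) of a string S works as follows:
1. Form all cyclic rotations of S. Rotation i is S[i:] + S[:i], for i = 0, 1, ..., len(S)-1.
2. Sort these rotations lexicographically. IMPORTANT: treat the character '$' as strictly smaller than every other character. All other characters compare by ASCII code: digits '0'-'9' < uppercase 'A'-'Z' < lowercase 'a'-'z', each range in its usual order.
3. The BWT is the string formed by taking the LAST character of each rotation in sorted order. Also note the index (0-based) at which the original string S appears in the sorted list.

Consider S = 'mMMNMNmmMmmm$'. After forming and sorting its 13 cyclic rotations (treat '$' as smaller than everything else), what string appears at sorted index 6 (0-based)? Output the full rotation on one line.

All 13 rotations (rotation i = S[i:]+S[:i]):
  rot[0] = mMMNMNmmMmmm$
  rot[1] = MMNMNmmMmmm$m
  rot[2] = MNMNmmMmmm$mM
  rot[3] = NMNmmMmmm$mMM
  rot[4] = MNmmMmmm$mMMN
  rot[5] = NmmMmmm$mMMNM
  rot[6] = mmMmmm$mMMNMN
  rot[7] = mMmmm$mMMNMNm
  rot[8] = Mmmm$mMMNMNmm
  rot[9] = mmm$mMMNMNmmM
  rot[10] = mm$mMMNMNmmMm
  rot[11] = m$mMMNMNmmMmm
  rot[12] = $mMMNMNmmMmmm
Sorted (with $ < everything):
  sorted[0] = $mMMNMNmmMmmm
  sorted[1] = MMNMNmmMmmm$m
  sorted[2] = MNMNmmMmmm$mM
  sorted[3] = MNmmMmmm$mMMN
  sorted[4] = Mmmm$mMMNMNmm
  sorted[5] = NMNmmMmmm$mMM
  sorted[6] = NmmMmmm$mMMNM
  sorted[7] = m$mMMNMNmmMmm
  sorted[8] = mMMNMNmmMmmm$
  sorted[9] = mMmmm$mMMNMNm
  sorted[10] = mm$mMMNMNmmMm
  sorted[11] = mmMmmm$mMMNMN
  sorted[12] = mmm$mMMNMNmmM
sorted[6] = NmmMmmm$mMMNM

Answer: NmmMmmm$mMMNM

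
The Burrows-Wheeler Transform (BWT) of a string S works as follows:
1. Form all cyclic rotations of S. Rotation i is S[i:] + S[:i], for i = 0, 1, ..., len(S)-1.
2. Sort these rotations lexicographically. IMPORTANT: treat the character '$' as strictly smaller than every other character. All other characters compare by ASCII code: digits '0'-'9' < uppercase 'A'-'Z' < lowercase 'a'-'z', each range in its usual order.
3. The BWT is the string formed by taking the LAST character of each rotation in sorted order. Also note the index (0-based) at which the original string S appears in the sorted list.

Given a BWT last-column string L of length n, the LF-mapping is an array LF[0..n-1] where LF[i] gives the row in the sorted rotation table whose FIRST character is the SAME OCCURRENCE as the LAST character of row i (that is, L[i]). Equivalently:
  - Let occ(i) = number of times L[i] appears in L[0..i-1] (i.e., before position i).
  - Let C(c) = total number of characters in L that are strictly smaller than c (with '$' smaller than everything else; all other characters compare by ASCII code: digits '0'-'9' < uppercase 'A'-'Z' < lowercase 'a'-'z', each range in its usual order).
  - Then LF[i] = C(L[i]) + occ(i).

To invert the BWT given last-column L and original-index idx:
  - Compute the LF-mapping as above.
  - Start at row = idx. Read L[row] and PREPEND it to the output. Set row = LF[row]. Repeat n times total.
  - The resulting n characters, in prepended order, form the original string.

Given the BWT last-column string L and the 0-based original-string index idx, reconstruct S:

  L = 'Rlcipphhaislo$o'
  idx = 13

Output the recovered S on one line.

LF mapping: 1 8 3 6 12 13 4 5 2 7 14 9 10 0 11
Walk LF starting at row 13, prepending L[row]:
  step 1: row=13, L[13]='$', prepend. Next row=LF[13]=0
  step 2: row=0, L[0]='R', prepend. Next row=LF[0]=1
  step 3: row=1, L[1]='l', prepend. Next row=LF[1]=8
  step 4: row=8, L[8]='a', prepend. Next row=LF[8]=2
  step 5: row=2, L[2]='c', prepend. Next row=LF[2]=3
  step 6: row=3, L[3]='i', prepend. Next row=LF[3]=6
  step 7: row=6, L[6]='h', prepend. Next row=LF[6]=4
  step 8: row=4, L[4]='p', prepend. Next row=LF[4]=12
  step 9: row=12, L[12]='o', prepend. Next row=LF[12]=10
  step 10: row=10, L[10]='s', prepend. Next row=LF[10]=14
  step 11: row=14, L[14]='o', prepend. Next row=LF[14]=11
  step 12: row=11, L[11]='l', prepend. Next row=LF[11]=9
  step 13: row=9, L[9]='i', prepend. Next row=LF[9]=7
  step 14: row=7, L[7]='h', prepend. Next row=LF[7]=5
  step 15: row=5, L[5]='p', prepend. Next row=LF[5]=13
Reversed output: philosophicalR$

Answer: philosophicalR$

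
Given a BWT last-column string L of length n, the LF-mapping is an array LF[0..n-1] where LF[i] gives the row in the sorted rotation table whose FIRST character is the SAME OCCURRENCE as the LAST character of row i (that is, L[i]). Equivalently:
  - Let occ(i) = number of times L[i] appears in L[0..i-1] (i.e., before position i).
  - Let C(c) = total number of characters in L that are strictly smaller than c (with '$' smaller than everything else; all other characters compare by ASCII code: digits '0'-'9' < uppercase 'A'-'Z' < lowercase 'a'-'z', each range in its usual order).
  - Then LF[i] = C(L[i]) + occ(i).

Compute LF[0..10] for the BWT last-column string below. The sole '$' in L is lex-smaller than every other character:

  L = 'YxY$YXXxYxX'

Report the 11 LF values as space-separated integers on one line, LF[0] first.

Answer: 4 8 5 0 6 1 2 9 7 10 3

Derivation:
Char counts: '$':1, 'X':3, 'Y':4, 'x':3
C (first-col start): C('$')=0, C('X')=1, C('Y')=4, C('x')=8
L[0]='Y': occ=0, LF[0]=C('Y')+0=4+0=4
L[1]='x': occ=0, LF[1]=C('x')+0=8+0=8
L[2]='Y': occ=1, LF[2]=C('Y')+1=4+1=5
L[3]='$': occ=0, LF[3]=C('$')+0=0+0=0
L[4]='Y': occ=2, LF[4]=C('Y')+2=4+2=6
L[5]='X': occ=0, LF[5]=C('X')+0=1+0=1
L[6]='X': occ=1, LF[6]=C('X')+1=1+1=2
L[7]='x': occ=1, LF[7]=C('x')+1=8+1=9
L[8]='Y': occ=3, LF[8]=C('Y')+3=4+3=7
L[9]='x': occ=2, LF[9]=C('x')+2=8+2=10
L[10]='X': occ=2, LF[10]=C('X')+2=1+2=3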